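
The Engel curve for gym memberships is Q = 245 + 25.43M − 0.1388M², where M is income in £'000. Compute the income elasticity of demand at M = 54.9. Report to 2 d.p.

At M = 54.9: Q = 1222.7624.
dQ/dM = 25.43 − 0.2776M = 10.18976.
η = (dQ/dM)·(M/Q) = 10.18976 × (54.9/1222.7624) = 0.46.

0.46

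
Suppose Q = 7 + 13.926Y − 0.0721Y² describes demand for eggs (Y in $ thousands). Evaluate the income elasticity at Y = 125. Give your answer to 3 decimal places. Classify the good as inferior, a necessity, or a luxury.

At Y = 125: Q = 621.1875.
dQ/dY = 13.926 − 0.1442Y = -4.09900.
η = (dQ/dY)·(Y/Q) = -4.09900 × (125/621.1875) = -0.825.
η < 0 ⇒ inferior good.

-0.825 (inferior good)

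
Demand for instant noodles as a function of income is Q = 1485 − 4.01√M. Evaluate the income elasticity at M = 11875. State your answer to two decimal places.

At M = 11875: Q = 1048.020.
dQ/dM = -4.01/(2√M) = -0.0183991 at this income.
η = (dQ/dM)·(M/Q) = -0.0183991 × (11875/1048.020) = -0.21.

-0.21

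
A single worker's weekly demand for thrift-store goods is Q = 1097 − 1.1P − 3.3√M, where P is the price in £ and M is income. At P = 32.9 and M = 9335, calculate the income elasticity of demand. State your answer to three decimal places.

At P = 32.9, M = 9335: Q = 741.971.
Holding P constant, ∂Q/∂M = -3.3/(2√M) = -0.0170776.
η_M = (∂Q/∂M)·(M/Q) = -0.0170776 × (9335/741.971) = -0.215.

-0.215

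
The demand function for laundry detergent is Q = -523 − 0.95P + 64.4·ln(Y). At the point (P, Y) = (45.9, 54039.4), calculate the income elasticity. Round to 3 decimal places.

0.476

At P = 45.9, Y = 54039.4: Q = 135.192.
Holding P constant, ∂Q/∂Y = 64.4/Y = 0.00119172.
η_Y = (∂Q/∂Y)·(Y/Q) = 0.00119172 × (54039.4/135.192) = 0.476.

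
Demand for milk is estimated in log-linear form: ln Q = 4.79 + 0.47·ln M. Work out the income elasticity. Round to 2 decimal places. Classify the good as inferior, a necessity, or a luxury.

0.47 (necessity)

In a log-linear demand, the coefficient on ln M is the income elasticity.
So η = 0.47.
0 < η < 1 ⇒ necessity.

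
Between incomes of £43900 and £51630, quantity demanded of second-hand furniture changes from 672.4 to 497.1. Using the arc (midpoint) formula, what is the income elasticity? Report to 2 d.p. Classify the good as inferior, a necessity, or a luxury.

-1.85 (inferior good)

ΔQ = 497.1 − 672.4 = -175.3; midpoint Q̄ = (672.4 + 497.1)/2 = 584.75.
ΔI = 51630 − 43900 = 7730; midpoint Ī = (43900 + 51630)/2 = 47765.
η = (ΔQ/Q̄) ÷ (ΔI/Ī) = (-175.3/584.75) ÷ (7730/47765) = -1.85.
η < 0 ⇒ inferior good.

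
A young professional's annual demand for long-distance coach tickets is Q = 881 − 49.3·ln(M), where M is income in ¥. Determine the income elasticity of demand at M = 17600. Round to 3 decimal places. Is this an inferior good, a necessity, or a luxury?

-0.124 (inferior good)

At M = 17600: Q = 399.060.
dQ/dM = -49.3/M = -0.00280114 at this income.
η = (dQ/dM)·(M/Q) = -0.00280114 × (17600/399.060) = -0.124.
Since η < 0, the good is an inferior good.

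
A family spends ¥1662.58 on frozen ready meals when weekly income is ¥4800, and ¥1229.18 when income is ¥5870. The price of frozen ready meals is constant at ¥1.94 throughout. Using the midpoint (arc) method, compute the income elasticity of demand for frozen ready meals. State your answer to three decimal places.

With a constant price, Q₁ = 1662.58/1.94 = 857.000 and Q₂ = 1229.18/1.94 = 633.598 (equivalently, work directly with expenditure since P cancels).
Midpoint %ΔQ = (1229.18 − 1662.58)/1445.88 = -0.29975; midpoint %ΔI = (5870 − 4800)/5335 = 0.20056.
η = -0.29975 / 0.20056 = -1.495.

-1.495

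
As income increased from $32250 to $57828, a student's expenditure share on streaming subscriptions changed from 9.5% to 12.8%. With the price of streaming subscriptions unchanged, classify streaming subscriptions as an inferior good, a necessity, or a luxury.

luxury

The budget share rises as income rises, so η > 1.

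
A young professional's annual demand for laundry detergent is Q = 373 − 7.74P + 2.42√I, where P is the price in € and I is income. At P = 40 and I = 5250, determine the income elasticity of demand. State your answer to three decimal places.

At P = 40, I = 5250: Q = 238.746.
Holding P constant, ∂Q/∂I = 2.42/(2√I) = 0.0166996.
η_I = (∂Q/∂I)·(I/Q) = 0.0166996 × (5250/238.746) = 0.367.

0.367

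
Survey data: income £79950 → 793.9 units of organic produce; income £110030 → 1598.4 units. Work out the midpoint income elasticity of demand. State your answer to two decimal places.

2.12

ΔQ = 1598.4 − 793.9 = 804.5; midpoint Q̄ = (793.9 + 1598.4)/2 = 1196.15.
ΔI = 110030 − 79950 = 30080; midpoint Ī = (79950 + 110030)/2 = 94990.
η = (ΔQ/Q̄) ÷ (ΔI/Ī) = (804.5/1196.15) ÷ (30080/94990) = 2.12.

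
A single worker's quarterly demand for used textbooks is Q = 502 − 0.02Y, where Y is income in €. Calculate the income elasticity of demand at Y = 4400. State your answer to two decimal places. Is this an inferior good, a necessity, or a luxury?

At Y = 4400: Q = 414.000.
dQ/dY = −0.02.
η = (dQ/dY)·(Y/Q) = -0.02 × (4400/414.000) = -0.21.
Since η < 0, the good is an inferior good.

-0.21 (inferior good)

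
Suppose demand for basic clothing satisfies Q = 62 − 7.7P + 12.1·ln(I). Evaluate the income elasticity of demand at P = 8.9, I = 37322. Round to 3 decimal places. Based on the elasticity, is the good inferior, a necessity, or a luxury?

0.100 (necessity)

At P = 8.9, I = 37322: Q = 120.851.
Holding P constant, ∂Q/∂I = 12.1/I = 0.000324206.
η_I = (∂Q/∂I)·(I/Q) = 0.000324206 × (37322/120.851) = 0.100.
Since 0 < η < 1, this is a necessity.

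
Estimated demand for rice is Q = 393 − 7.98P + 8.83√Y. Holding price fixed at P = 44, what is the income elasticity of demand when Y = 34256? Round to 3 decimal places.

At P = 44, Y = 34256: Q = 1676.170.
Holding P constant, ∂Q/∂Y = 8.83/(2√Y) = 0.0238541.
η_Y = (∂Q/∂Y)·(Y/Q) = 0.0238541 × (34256/1676.170) = 0.488.

0.488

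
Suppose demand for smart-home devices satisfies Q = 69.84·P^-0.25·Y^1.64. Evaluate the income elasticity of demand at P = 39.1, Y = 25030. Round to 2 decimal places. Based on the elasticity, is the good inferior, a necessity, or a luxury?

For a multiplicative demand Q = A·P^α·Y^β, the income elasticity is β everywhere.
Here β = 1.64, so η = 1.64.
Since η > 1, this is a luxury.

1.64 (luxury)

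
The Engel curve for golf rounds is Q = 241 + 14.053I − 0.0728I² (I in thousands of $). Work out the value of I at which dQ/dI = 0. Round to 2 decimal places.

dQ/dI = 14.053 − 0.1456I.
The good is inferior where dQ/dI < 0. Setting dQ/dI = 0 gives I = 14.053 / 0.1456 = 96.52.

96.52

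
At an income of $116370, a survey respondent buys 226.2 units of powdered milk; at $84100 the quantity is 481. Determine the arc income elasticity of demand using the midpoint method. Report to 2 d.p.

ΔQ = 481 − 226.2 = 254.8; midpoint Q̄ = (226.2 + 481)/2 = 353.6.
ΔI = 84100 − 116370 = -32270; midpoint Ī = (116370 + 84100)/2 = 100235.
η = (ΔQ/Q̄) ÷ (ΔI/Ī) = (254.8/353.6) ÷ (-32270/100235) = -2.24.

-2.24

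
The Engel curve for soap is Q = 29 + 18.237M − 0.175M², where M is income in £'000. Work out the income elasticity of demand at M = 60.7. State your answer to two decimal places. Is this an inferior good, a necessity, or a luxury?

-0.37 (inferior good)

At M = 60.7: Q = 491.2001.
dQ/dM = 18.237 − 0.35M = -3.00800.
η = (dQ/dM)·(M/Q) = -3.00800 × (60.7/491.2001) = -0.37.
η < 0 ⇒ inferior good.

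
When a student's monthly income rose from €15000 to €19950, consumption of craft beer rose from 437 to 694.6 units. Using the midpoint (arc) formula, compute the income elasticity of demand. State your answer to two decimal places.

ΔQ = 694.6 − 437 = 257.6; midpoint Q̄ = (437 + 694.6)/2 = 565.8.
ΔI = 19950 − 15000 = 4950; midpoint Ī = (15000 + 19950)/2 = 17475.
η = (ΔQ/Q̄) ÷ (ΔI/Ī) = (257.6/565.8) ÷ (4950/17475) = 1.61.

1.61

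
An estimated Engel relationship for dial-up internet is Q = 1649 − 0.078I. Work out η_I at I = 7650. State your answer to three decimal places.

At I = 7650: Q = 1052.300.
dQ/dI = −0.078.
η = (dQ/dI)·(I/Q) = -0.078 × (7650/1052.300) = -0.567.

-0.567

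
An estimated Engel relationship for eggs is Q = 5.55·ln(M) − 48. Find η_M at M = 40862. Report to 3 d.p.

0.508

At M = 40862: Q = 10.930.
dQ/dM = 5.55/M = 0.000135823 at this income.
η = (dQ/dM)·(M/Q) = 0.000135823 × (40862/10.930) = 0.508.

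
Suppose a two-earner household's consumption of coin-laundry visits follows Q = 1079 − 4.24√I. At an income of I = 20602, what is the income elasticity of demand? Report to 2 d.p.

-0.65

At I = 20602: Q = 470.416.
dQ/dI = -4.24/(2√I) = -0.01477 at this income.
η = (dQ/dI)·(I/Q) = -0.01477 × (20602/470.416) = -0.65.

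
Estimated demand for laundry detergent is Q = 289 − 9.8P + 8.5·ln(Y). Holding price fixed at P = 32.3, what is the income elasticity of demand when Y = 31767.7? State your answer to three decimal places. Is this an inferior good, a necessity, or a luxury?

At P = 32.3, Y = 31767.7: Q = 60.573.
Holding P constant, ∂Q/∂Y = 8.5/Y = 0.000267567.
η_Y = (∂Q/∂Y)·(Y/Q) = 0.000267567 × (31767.7/60.573) = 0.140.
Since 0 < η < 1, this is a necessity.

0.140 (necessity)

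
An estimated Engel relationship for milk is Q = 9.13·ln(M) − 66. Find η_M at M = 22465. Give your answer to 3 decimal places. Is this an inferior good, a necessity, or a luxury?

At M = 22465: Q = 25.480.
dQ/dM = 9.13/M = 0.00040641 at this income.
η = (dQ/dM)·(M/Q) = 0.00040641 × (22465/25.480) = 0.358.
Since 0 < η < 1, the good is a necessity.

0.358 (necessity)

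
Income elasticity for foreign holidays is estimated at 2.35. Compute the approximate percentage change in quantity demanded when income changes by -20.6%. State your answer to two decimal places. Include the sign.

%ΔQ ≈ η × %ΔI = 2.35 × (-20.6%) = -48.41%.

-48.41%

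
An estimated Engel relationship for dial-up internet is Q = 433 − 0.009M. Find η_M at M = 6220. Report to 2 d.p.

-0.15

At M = 6220: Q = 377.020.
dQ/dM = −0.009.
η = (dQ/dM)·(M/Q) = -0.009 × (6220/377.020) = -0.15.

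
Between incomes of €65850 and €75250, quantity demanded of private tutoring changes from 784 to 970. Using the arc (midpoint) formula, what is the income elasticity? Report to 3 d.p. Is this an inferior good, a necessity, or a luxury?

ΔQ = 970 − 784 = 186; midpoint Q̄ = (784 + 970)/2 = 877.
ΔI = 75250 − 65850 = 9400; midpoint Ī = (65850 + 75250)/2 = 70550.
η = (ΔQ/Q̄) ÷ (ΔI/Ī) = (186/877) ÷ (9400/70550) = 1.592.
η > 1 ⇒ luxury.

1.592 (luxury)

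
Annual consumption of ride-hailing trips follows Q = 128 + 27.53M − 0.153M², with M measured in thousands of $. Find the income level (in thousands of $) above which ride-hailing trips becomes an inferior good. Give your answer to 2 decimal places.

dQ/dM = 27.53 − 0.306M.
The good is inferior where dQ/dM < 0. Setting dQ/dM = 0 gives M = 27.53 / 0.306 = 89.97.

89.97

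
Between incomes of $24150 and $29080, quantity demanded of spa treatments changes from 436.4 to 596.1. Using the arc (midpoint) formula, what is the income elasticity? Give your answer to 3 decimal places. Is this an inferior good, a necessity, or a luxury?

ΔQ = 596.1 − 436.4 = 159.7; midpoint Q̄ = (436.4 + 596.1)/2 = 516.25.
ΔI = 29080 − 24150 = 4930; midpoint Ī = (24150 + 29080)/2 = 26615.
η = (ΔQ/Q̄) ÷ (ΔI/Ī) = (159.7/516.25) ÷ (4930/26615) = 1.670.
η > 1 ⇒ luxury.

1.670 (luxury)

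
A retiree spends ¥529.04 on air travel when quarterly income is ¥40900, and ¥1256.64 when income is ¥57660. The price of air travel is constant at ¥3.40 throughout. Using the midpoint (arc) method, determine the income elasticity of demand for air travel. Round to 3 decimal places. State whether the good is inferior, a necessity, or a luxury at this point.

With a constant price, Q₁ = 529.04/3.40 = 155.600 and Q₂ = 1256.64/3.40 = 369.600 (equivalently, work directly with expenditure since P cancels).
Midpoint %ΔQ = (1256.64 − 529.04)/892.84 = 0.81493; midpoint %ΔI = (57660 − 40900)/49280 = 0.34010.
η = 0.81493 / 0.34010 = 2.396.
η > 1 ⇒ luxury.

2.396 (luxury)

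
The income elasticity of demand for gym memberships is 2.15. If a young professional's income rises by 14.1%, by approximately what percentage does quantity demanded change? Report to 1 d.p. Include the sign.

30.3%

%ΔQ ≈ η × %ΔI = 2.15 × 14.1% = 30.3%.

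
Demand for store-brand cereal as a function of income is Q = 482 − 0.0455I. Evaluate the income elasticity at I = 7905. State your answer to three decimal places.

At I = 7905: Q = 122.322.
dQ/dI = −0.0455.
η = (dQ/dI)·(I/Q) = -0.0455 × (7905/122.322) = -2.940.

-2.940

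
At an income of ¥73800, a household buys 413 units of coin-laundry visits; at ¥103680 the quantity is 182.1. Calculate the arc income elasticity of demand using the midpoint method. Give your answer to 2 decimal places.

-2.30

ΔQ = 182.1 − 413 = -230.9; midpoint Q̄ = (413 + 182.1)/2 = 297.55.
ΔI = 103680 − 73800 = 29880; midpoint Ī = (73800 + 103680)/2 = 88740.
η = (ΔQ/Q̄) ÷ (ΔI/Ī) = (-230.9/297.55) ÷ (29880/88740) = -2.30.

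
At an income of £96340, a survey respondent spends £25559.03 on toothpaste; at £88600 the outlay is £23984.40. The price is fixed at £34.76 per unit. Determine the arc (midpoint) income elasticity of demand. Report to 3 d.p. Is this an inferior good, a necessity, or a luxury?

With a constant price, Q₁ = 25559.03/34.76 = 735.300 and Q₂ = 23984.40/34.76 = 690.000 (equivalently, work directly with expenditure since P cancels).
Midpoint %ΔQ = (23984.40 − 25559.03)/24771.72 = -0.06357; midpoint %ΔI = (88600 − 96340)/92470 = -0.08370.
η = -0.06357 / -0.08370 = 0.759.
0 < η < 1 ⇒ necessity.

0.759 (necessity)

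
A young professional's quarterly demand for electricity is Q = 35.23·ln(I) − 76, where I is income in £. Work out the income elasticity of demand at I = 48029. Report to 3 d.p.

0.116

At I = 48029: Q = 303.764.
dQ/dI = 35.23/I = 0.000733515 at this income.
η = (dQ/dI)·(I/Q) = 0.000733515 × (48029/303.764) = 0.116.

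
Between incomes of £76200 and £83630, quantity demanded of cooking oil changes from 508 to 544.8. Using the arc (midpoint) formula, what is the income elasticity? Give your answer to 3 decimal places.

ΔQ = 544.8 − 508 = 36.8; midpoint Q̄ = (508 + 544.8)/2 = 526.4.
ΔI = 83630 − 76200 = 7430; midpoint Ī = (76200 + 83630)/2 = 79915.
η = (ΔQ/Q̄) ÷ (ΔI/Ī) = (36.8/526.4) ÷ (7430/79915) = 0.752.

0.752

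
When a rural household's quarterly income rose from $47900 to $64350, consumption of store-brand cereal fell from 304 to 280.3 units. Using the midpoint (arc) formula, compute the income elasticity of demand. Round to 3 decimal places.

-0.277

ΔQ = 280.3 − 304 = -23.7; midpoint Q̄ = (304 + 280.3)/2 = 292.15.
ΔI = 64350 − 47900 = 16450; midpoint Ī = (47900 + 64350)/2 = 56125.
η = (ΔQ/Q̄) ÷ (ΔI/Ī) = (-23.7/292.15) ÷ (16450/56125) = -0.277.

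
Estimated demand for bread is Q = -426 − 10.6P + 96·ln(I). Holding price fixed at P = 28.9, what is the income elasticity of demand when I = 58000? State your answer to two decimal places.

At P = 28.9, I = 58000: Q = 320.607.
Holding P constant, ∂Q/∂I = 96/I = 0.00165517.
η_I = (∂Q/∂I)·(I/Q) = 0.00165517 × (58000/320.607) = 0.30.

0.30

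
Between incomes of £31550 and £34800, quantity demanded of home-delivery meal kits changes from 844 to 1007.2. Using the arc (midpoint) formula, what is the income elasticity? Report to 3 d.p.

1.800

ΔQ = 1007.2 − 844 = 163.2; midpoint Q̄ = (844 + 1007.2)/2 = 925.6.
ΔI = 34800 − 31550 = 3250; midpoint Ī = (31550 + 34800)/2 = 33175.
η = (ΔQ/Q̄) ÷ (ΔI/Ī) = (163.2/925.6) ÷ (3250/33175) = 1.800.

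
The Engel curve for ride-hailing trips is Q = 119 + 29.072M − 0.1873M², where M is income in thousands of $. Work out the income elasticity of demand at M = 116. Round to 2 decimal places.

At M = 116: Q = 971.0432.
dQ/dM = 29.072 − 0.3746M = -14.38160.
η = (dQ/dM)·(M/Q) = -14.38160 × (116/971.0432) = -1.72.

-1.72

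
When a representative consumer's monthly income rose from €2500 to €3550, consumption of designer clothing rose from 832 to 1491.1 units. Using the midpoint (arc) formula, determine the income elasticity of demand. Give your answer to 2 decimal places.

1.63

ΔQ = 1491.1 − 832 = 659.1; midpoint Q̄ = (832 + 1491.1)/2 = 1161.55.
ΔI = 3550 − 2500 = 1050; midpoint Ī = (2500 + 3550)/2 = 3025.
η = (ΔQ/Q̄) ÷ (ΔI/Ī) = (659.1/1161.55) ÷ (1050/3025) = 1.63.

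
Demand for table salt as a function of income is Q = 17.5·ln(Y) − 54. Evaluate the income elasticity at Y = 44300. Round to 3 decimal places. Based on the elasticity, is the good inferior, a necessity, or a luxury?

0.131 (necessity)

At Y = 44300: Q = 133.228.
dQ/dY = 17.5/Y = 0.000395034 at this income.
η = (dQ/dY)·(Y/Q) = 0.000395034 × (44300/133.228) = 0.131.
Since 0 < η < 1, the good is a necessity.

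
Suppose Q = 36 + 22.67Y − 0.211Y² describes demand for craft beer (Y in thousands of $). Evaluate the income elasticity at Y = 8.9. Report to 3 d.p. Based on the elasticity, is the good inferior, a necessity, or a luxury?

At Y = 8.9: Q = 221.0497.
dQ/dY = 22.67 − 0.422Y = 18.91420.
η = (dQ/dY)·(Y/Q) = 18.91420 × (8.9/221.0497) = 0.762.
0 < η < 1 ⇒ necessity.

0.762 (necessity)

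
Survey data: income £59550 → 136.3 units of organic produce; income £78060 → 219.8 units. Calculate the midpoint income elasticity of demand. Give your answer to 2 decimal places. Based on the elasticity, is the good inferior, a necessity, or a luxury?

ΔQ = 219.8 − 136.3 = 83.5; midpoint Q̄ = (136.3 + 219.8)/2 = 178.05.
ΔI = 78060 − 59550 = 18510; midpoint Ī = (59550 + 78060)/2 = 68805.
η = (ΔQ/Q̄) ÷ (ΔI/Ī) = (83.5/178.05) ÷ (18510/68805) = 1.74.
η > 1 ⇒ luxury.

1.74 (luxury)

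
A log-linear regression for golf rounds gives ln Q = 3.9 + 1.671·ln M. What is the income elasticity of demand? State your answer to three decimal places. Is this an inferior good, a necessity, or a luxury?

In a log-linear demand, the coefficient on ln M is the income elasticity.
So η = 1.671.
η > 1 ⇒ luxury.

1.671 (luxury)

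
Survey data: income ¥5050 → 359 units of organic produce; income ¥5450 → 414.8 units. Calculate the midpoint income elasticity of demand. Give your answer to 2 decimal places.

1.89

ΔQ = 414.8 − 359 = 55.8; midpoint Q̄ = (359 + 414.8)/2 = 386.9.
ΔI = 5450 − 5050 = 400; midpoint Ī = (5050 + 5450)/2 = 5250.
η = (ΔQ/Q̄) ÷ (ΔI/Ī) = (55.8/386.9) ÷ (400/5250) = 1.89.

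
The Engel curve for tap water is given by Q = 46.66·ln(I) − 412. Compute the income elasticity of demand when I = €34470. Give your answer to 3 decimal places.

At I = 34470: Q = 75.496.
dQ/dI = 46.66/I = 0.00135364 at this income.
η = (dQ/dI)·(I/Q) = 0.00135364 × (34470/75.496) = 0.618.

0.618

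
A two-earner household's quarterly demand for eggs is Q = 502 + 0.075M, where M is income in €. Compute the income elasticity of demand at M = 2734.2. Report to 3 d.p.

0.290

At M = 2734.2: Q = 707.065.
dQ/dM = 0.075.
η = (dQ/dM)·(M/Q) = 0.075 × (2734.2/707.065) = 0.290.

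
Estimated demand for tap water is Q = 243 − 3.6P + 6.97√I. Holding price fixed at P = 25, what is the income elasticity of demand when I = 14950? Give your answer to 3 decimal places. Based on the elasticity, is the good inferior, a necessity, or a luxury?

At P = 25, I = 14950: Q = 1005.223.
Holding P constant, ∂Q/∂I = 6.97/(2√I) = 0.0285024.
η_I = (∂Q/∂I)·(I/Q) = 0.0285024 × (14950/1005.223) = 0.424.
Since 0 < η < 1, this is a necessity.

0.424 (necessity)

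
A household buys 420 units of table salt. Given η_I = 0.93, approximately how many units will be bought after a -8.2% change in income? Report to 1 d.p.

%ΔQ ≈ η × %ΔI = 0.93 × (-8.2%) = -7.626%.
New Q ≈ 420 × (1 − 0.07626) = 388.0.

388.0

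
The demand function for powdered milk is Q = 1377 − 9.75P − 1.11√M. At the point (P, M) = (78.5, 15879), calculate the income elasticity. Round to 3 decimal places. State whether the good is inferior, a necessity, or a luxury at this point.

-0.148 (inferior good)

At P = 78.5, M = 15879: Q = 471.752.
Holding P constant, ∂Q/∂M = -1.11/(2√M) = -0.00440435.
η_M = (∂Q/∂M)·(M/Q) = -0.00440435 × (15879/471.752) = -0.148.
Since η < 0, this is an inferior good.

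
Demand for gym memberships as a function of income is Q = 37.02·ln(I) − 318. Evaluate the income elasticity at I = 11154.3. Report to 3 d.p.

1.371

At I = 11154.3: Q = 27.011.
dQ/dI = 37.02/I = 0.0033189 at this income.
η = (dQ/dI)·(I/Q) = 0.0033189 × (11154.3/27.011) = 1.371.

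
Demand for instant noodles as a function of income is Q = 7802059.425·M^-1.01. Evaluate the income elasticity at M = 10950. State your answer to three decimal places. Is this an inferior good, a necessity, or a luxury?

-1.010 (inferior good)

For Q = A·M^β the income elasticity is constant and equal to β.
Here β = -1.01, so η = -1.010.
Since η < 0, the good is an inferior good.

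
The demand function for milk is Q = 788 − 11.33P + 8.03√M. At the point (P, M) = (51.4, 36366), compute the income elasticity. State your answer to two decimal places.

At P = 51.4, M = 36366: Q = 1736.949.
Holding P constant, ∂Q/∂M = 8.03/(2√M) = 0.0210542.
η_M = (∂Q/∂M)·(M/Q) = 0.0210542 × (36366/1736.949) = 0.44.

0.44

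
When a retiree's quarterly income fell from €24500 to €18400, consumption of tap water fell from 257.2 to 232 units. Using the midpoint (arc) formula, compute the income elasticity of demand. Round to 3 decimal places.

ΔQ = 232 − 257.2 = -25.2; midpoint Q̄ = (257.2 + 232)/2 = 244.6.
ΔI = 18400 − 24500 = -6100; midpoint Ī = (24500 + 18400)/2 = 21450.
η = (ΔQ/Q̄) ÷ (ΔI/Ī) = (-25.2/244.6) ÷ (-6100/21450) = 0.362.

0.362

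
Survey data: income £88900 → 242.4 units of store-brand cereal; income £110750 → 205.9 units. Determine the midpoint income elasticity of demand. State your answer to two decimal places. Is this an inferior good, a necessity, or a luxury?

ΔQ = 205.9 − 242.4 = -36.5; midpoint Q̄ = (242.4 + 205.9)/2 = 224.15.
ΔI = 110750 − 88900 = 21850; midpoint Ī = (88900 + 110750)/2 = 99825.
η = (ΔQ/Q̄) ÷ (ΔI/Ī) = (-36.5/224.15) ÷ (21850/99825) = -0.74.
η < 0 ⇒ inferior good.

-0.74 (inferior good)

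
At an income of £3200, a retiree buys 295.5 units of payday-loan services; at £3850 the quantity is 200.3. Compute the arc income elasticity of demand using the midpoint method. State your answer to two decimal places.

ΔQ = 200.3 − 295.5 = -95.2; midpoint Q̄ = (295.5 + 200.3)/2 = 247.9.
ΔI = 3850 − 3200 = 650; midpoint Ī = (3200 + 3850)/2 = 3525.
η = (ΔQ/Q̄) ÷ (ΔI/Ī) = (-95.2/247.9) ÷ (650/3525) = -2.08.

-2.08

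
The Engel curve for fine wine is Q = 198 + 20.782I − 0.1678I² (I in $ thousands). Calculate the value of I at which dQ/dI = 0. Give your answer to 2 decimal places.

61.92

dQ/dI = 20.782 − 0.3356I.
The good is inferior where dQ/dI < 0. Setting dQ/dI = 0 gives I = 20.782 / 0.3356 = 61.92.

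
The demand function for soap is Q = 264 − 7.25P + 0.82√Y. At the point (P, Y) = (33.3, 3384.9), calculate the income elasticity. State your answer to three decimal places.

At P = 33.3, Y = 3384.9: Q = 70.283.
Holding P constant, ∂Q/∂Y = 0.82/(2√Y) = 0.00704711.
η_Y = (∂Q/∂Y)·(Y/Q) = 0.00704711 × (3384.9/70.283) = 0.339.

0.339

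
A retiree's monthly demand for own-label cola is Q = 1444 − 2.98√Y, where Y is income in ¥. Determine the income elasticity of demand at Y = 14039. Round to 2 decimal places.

-0.16

At Y = 14039: Q = 1090.911.
dQ/dY = -2.98/(2√Y) = -0.0125753 at this income.
η = (dQ/dY)·(Y/Q) = -0.0125753 × (14039/1090.911) = -0.16.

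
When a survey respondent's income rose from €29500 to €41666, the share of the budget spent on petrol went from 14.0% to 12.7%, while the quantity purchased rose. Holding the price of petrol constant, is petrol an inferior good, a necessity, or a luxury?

Quantity rises but the budget share falls as income rises, so 0 < η < 1.

necessity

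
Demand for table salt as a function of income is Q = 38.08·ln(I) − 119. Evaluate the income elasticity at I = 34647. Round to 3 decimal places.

0.136

At I = 34647: Q = 279.049.
dQ/dI = 38.08/I = 0.00109909 at this income.
η = (dQ/dI)·(I/Q) = 0.00109909 × (34647/279.049) = 0.136.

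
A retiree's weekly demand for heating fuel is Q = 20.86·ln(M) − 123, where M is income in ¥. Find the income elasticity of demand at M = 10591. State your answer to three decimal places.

At M = 10591: Q = 70.325.
dQ/dM = 20.86/M = 0.0019696 at this income.
η = (dQ/dM)·(M/Q) = 0.0019696 × (10591/70.325) = 0.297.

0.297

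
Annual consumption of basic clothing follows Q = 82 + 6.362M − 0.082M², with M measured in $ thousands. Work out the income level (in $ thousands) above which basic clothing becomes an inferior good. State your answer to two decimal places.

38.79

dQ/dM = 6.362 − 0.164M.
The good is inferior where dQ/dM < 0. Setting dQ/dM = 0 gives M = 6.362 / 0.164 = 38.79.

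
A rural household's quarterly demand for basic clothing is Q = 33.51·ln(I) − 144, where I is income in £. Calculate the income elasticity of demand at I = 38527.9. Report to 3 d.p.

0.160

At I = 38527.9: Q = 209.837.
dQ/dI = 33.51/I = 0.000869759 at this income.
η = (dQ/dI)·(I/Q) = 0.000869759 × (38527.9/209.837) = 0.160.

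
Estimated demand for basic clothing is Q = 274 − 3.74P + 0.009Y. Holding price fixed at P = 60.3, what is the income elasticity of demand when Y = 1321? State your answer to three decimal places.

At P = 60.3, Y = 1321: Q = 60.367.
Holding P constant, ∂Q/∂Y = 0.009.
η_Y = (∂Q/∂Y)·(Y/Q) = 0.009 × (1321/60.367) = 0.197.

0.197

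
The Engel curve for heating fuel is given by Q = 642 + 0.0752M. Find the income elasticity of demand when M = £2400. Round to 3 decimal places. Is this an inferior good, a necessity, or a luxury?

0.219 (necessity)

At M = 2400: Q = 822.480.
dQ/dM = 0.0752.
η = (dQ/dM)·(M/Q) = 0.0752 × (2400/822.480) = 0.219.
Since 0 < η < 1, the good is a necessity.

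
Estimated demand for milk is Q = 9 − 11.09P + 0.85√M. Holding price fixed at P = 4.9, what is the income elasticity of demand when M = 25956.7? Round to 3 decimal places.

At P = 4.9, M = 25956.7: Q = 91.603.
Holding P constant, ∂Q/∂M = 0.85/(2√M) = 0.00263794.
η_M = (∂Q/∂M)·(M/Q) = 0.00263794 × (25956.7/91.603) = 0.747.

0.747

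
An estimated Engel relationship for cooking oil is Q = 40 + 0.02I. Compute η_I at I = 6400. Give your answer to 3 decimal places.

0.762

At I = 6400: Q = 168.000.
dQ/dI = 0.02.
η = (dQ/dI)·(I/Q) = 0.02 × (6400/168.000) = 0.762.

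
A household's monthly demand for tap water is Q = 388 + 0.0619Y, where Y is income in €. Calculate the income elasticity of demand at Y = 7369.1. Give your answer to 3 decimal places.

0.540

At Y = 7369.1: Q = 844.147.
dQ/dY = 0.0619.
η = (dQ/dY)·(Y/Q) = 0.0619 × (7369.1/844.147) = 0.540.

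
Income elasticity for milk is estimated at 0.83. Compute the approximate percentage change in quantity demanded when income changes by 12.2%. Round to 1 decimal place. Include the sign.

%ΔQ ≈ η × %ΔI = 0.83 × 12.2% = 10.1%.

10.1%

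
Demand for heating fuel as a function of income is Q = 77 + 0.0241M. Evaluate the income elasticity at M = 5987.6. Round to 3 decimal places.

At M = 5987.6: Q = 221.301.
dQ/dM = 0.0241.
η = (dQ/dM)·(M/Q) = 0.0241 × (5987.6/221.301) = 0.652.

0.652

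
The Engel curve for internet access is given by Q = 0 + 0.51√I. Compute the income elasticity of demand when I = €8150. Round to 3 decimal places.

At I = 8150: Q = 46.041.
dQ/dI = 0.51/(2√I) = 0.00282463 at this income.
η = (dQ/dI)·(I/Q) = 0.00282463 × (8150/46.041) = 0.500.

0.500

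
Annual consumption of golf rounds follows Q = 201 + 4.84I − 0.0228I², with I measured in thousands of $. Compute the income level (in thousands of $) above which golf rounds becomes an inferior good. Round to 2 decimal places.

dQ/dI = 4.84 − 0.0456I.
The good is inferior where dQ/dI < 0. Setting dQ/dI = 0 gives I = 4.84 / 0.0456 = 106.14.

106.14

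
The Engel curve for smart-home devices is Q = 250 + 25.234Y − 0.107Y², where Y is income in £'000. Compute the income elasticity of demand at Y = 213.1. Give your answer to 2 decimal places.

At Y = 213.1: Q = 768.3231.
dQ/dY = 25.234 − 0.214Y = -20.36940.
η = (dQ/dY)·(Y/Q) = -20.36940 × (213.1/768.3231) = -5.65.

-5.65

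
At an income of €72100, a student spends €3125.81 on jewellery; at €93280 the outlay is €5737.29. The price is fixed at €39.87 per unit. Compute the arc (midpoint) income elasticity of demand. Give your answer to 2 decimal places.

2.30

With a constant price, Q₁ = 3125.81/39.87 = 78.400 and Q₂ = 5737.29/39.87 = 143.900 (equivalently, work directly with expenditure since P cancels).
Midpoint %ΔQ = (5737.29 − 3125.81)/4431.55 = 0.58929; midpoint %ΔI = (93280 − 72100)/82690 = 0.25614.
η = 0.58929 / 0.25614 = 2.30.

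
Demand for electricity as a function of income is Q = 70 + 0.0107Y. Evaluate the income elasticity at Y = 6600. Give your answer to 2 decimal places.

0.50

At Y = 6600: Q = 140.620.
dQ/dY = 0.0107.
η = (dQ/dY)·(Y/Q) = 0.0107 × (6600/140.620) = 0.50.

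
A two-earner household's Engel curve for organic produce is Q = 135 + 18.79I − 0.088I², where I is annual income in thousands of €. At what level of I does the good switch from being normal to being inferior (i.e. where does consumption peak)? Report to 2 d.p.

106.76

dQ/dI = 18.79 − 0.176I.
The good is inferior where dQ/dI < 0. Setting dQ/dI = 0 gives I = 18.79 / 0.176 = 106.76.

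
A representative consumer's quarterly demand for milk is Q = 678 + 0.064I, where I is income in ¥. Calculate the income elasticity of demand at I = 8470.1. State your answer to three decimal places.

At I = 8470.1: Q = 1220.086.
dQ/dI = 0.064.
η = (dQ/dI)·(I/Q) = 0.064 × (8470.1/1220.086) = 0.444.

0.444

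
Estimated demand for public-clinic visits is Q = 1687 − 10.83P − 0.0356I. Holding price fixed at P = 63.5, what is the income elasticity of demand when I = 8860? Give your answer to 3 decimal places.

-0.461

At P = 63.5, I = 8860: Q = 683.879.
Holding P constant, ∂Q/∂I = −0.0356.
η_I = (∂Q/∂I)·(I/Q) = -0.0356 × (8860/683.879) = -0.461.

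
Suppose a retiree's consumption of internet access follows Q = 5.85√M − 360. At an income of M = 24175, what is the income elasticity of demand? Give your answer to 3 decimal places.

At M = 24175: Q = 549.576.
dQ/dM = 5.85/(2√M) = 0.0188123 at this income.
η = (dQ/dM)·(M/Q) = 0.0188123 × (24175/549.576) = 0.828.

0.828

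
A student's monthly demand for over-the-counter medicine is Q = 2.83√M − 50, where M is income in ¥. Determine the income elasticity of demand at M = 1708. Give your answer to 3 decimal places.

At M = 1708: Q = 66.958.
dQ/dM = 2.83/(2√M) = 0.0342383 at this income.
η = (dQ/dM)·(M/Q) = 0.0342383 × (1708/66.958) = 0.873.

0.873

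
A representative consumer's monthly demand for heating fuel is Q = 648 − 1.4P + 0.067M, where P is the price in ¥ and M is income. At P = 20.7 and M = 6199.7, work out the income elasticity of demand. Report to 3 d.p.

At P = 20.7, M = 6199.7: Q = 1034.400.
Holding P constant, ∂Q/∂M = 0.067.
η_M = (∂Q/∂M)·(M/Q) = 0.067 × (6199.7/1034.400) = 0.402.

0.402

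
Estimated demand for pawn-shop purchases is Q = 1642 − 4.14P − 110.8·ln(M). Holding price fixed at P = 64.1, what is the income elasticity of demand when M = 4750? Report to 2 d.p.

-0.25

At P = 64.1, M = 4750: Q = 438.604.
Holding P constant, ∂Q/∂M = -110.8/M = -0.0233263.
η_M = (∂Q/∂M)·(M/Q) = -0.0233263 × (4750/438.604) = -0.25.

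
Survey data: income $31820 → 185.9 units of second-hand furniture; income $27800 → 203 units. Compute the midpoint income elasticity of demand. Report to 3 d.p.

-0.652

ΔQ = 203 − 185.9 = 17.1; midpoint Q̄ = (185.9 + 203)/2 = 194.45.
ΔI = 27800 − 31820 = -4020; midpoint Ī = (31820 + 27800)/2 = 29810.
η = (ΔQ/Q̄) ÷ (ΔI/Ī) = (17.1/194.45) ÷ (-4020/29810) = -0.652.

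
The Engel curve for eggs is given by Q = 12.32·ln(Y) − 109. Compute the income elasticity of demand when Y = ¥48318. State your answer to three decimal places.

At Y = 48318: Q = 23.878.
dQ/dY = 12.32/Y = 0.000254977 at this income.
η = (dQ/dY)·(Y/Q) = 0.000254977 × (48318/23.878) = 0.516.

0.516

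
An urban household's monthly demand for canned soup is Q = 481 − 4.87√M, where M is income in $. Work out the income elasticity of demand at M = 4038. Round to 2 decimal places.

-0.90

At M = 4038: Q = 171.535.
dQ/dM = -4.87/(2√M) = -0.0383191 at this income.
η = (dQ/dM)·(M/Q) = -0.0383191 × (4038/171.535) = -0.90.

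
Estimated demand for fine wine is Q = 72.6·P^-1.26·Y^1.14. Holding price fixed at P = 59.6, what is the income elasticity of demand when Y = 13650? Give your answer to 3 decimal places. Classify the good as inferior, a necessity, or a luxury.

For a multiplicative demand Q = A·P^α·Y^β, the income elasticity is β everywhere.
Here β = 1.14, so η = 1.140.
Since η > 1, this is a luxury.

1.140 (luxury)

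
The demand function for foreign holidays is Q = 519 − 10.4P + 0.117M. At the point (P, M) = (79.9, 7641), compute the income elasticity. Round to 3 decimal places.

1.536

At P = 79.9, M = 7641: Q = 582.037.
Holding P constant, ∂Q/∂M = 0.117.
η_M = (∂Q/∂M)·(M/Q) = 0.117 × (7641/582.037) = 1.536.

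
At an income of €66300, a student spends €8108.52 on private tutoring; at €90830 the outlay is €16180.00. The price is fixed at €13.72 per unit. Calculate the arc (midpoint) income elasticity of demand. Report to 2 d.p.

2.13

With a constant price, Q₁ = 8108.52/13.72 = 591.000 and Q₂ = 16180.00/13.72 = 1179.300 (equivalently, work directly with expenditure since P cancels).
Midpoint %ΔQ = (16180.00 − 8108.52)/12144.26 = 0.66463; midpoint %ΔI = (90830 − 66300)/78565 = 0.31223.
η = 0.66463 / 0.31223 = 2.13.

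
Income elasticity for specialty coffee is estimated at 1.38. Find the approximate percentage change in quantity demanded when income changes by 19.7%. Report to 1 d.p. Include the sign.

%ΔQ ≈ η × %ΔI = 1.38 × 19.7% = 27.2%.

27.2%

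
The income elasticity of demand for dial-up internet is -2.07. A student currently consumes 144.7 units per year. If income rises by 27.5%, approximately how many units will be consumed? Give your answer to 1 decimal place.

62.3

%ΔQ ≈ η × %ΔI = -2.07 × 27.5% = -56.925%.
New Q ≈ 144.7 × (1 − 0.56925) = 62.3.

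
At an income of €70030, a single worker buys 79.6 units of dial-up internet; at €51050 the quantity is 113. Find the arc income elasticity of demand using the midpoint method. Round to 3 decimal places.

ΔQ = 113 − 79.6 = 33.4; midpoint Q̄ = (79.6 + 113)/2 = 96.3.
ΔI = 51050 − 70030 = -18980; midpoint Ī = (70030 + 51050)/2 = 60540.
η = (ΔQ/Q̄) ÷ (ΔI/Ī) = (33.4/96.3) ÷ (-18980/60540) = -1.106.

-1.106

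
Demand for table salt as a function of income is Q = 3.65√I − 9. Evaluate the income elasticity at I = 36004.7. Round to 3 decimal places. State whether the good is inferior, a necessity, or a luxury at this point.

0.507 (necessity)

At I = 36004.7: Q = 683.584.
dQ/dI = 3.65/(2√I) = 0.00961797 at this income.
η = (dQ/dI)·(I/Q) = 0.00961797 × (36004.7/683.584) = 0.507.
Since 0 < η < 1, the good is a necessity.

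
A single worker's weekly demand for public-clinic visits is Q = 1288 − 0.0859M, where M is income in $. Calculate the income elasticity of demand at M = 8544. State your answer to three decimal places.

At M = 8544: Q = 554.070.
dQ/dM = −0.0859.
η = (dQ/dM)·(M/Q) = -0.0859 × (8544/554.070) = -1.325.

-1.325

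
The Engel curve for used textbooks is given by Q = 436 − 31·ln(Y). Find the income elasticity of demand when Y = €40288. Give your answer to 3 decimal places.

-0.289

At Y = 40288: Q = 107.282.
dQ/dY = -31/Y = -0.00076946 at this income.
η = (dQ/dY)·(Y/Q) = -0.00076946 × (40288/107.282) = -0.289.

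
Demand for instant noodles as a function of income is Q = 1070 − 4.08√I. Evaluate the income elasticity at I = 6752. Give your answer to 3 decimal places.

-0.228

At I = 6752: Q = 734.744.
dQ/dI = -4.08/(2√I) = -0.0248264 at this income.
η = (dQ/dI)·(I/Q) = -0.0248264 × (6752/734.744) = -0.228.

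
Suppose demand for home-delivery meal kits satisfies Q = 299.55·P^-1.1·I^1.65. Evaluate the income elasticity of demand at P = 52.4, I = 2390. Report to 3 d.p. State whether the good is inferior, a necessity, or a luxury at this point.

1.650 (luxury)

For a multiplicative demand Q = A·P^α·I^β, the income elasticity is β everywhere.
Here β = 1.65, so η = 1.650.
Since η > 1, this is a luxury.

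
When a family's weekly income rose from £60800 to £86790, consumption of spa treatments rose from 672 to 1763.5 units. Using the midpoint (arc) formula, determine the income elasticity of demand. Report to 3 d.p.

2.545

ΔQ = 1763.5 − 672 = 1091.5; midpoint Q̄ = (672 + 1763.5)/2 = 1217.75.
ΔI = 86790 − 60800 = 25990; midpoint Ī = (60800 + 86790)/2 = 73795.
η = (ΔQ/Q̄) ÷ (ΔI/Ī) = (1091.5/1217.75) ÷ (25990/73795) = 2.545.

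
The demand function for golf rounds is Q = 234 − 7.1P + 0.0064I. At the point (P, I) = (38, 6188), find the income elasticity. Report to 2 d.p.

10.41

At P = 38, I = 6188: Q = 3.803.
Holding P constant, ∂Q/∂I = 0.0064.
η_I = (∂Q/∂I)·(I/Q) = 0.0064 × (6188/3.803) = 10.41.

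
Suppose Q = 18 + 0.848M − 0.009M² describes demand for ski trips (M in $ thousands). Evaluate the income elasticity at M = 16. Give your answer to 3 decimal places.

At M = 16: Q = 29.2640.
dQ/dM = 0.848 − 0.018M = 0.56000.
η = (dQ/dM)·(M/Q) = 0.56000 × (16/29.2640) = 0.306.

0.306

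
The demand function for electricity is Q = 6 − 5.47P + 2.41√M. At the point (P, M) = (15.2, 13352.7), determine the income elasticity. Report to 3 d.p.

0.692

At P = 15.2, M = 13352.7: Q = 201.341.
Holding P constant, ∂Q/∂M = 2.41/(2√M) = 0.010428.
η_M = (∂Q/∂M)·(M/Q) = 0.010428 × (13352.7/201.341) = 0.692.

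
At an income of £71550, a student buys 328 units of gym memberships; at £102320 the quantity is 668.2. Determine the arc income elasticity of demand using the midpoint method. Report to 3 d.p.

1.930

ΔQ = 668.2 − 328 = 340.2; midpoint Q̄ = (328 + 668.2)/2 = 498.1.
ΔI = 102320 − 71550 = 30770; midpoint Ī = (71550 + 102320)/2 = 86935.
η = (ΔQ/Q̄) ÷ (ΔI/Ī) = (340.2/498.1) ÷ (30770/86935) = 1.930.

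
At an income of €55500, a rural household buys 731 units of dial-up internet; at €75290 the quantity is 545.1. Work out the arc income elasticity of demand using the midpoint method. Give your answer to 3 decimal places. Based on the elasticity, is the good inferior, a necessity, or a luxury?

ΔQ = 545.1 − 731 = -185.9; midpoint Q̄ = (731 + 545.1)/2 = 638.05.
ΔI = 75290 − 55500 = 19790; midpoint Ī = (55500 + 75290)/2 = 65395.
η = (ΔQ/Q̄) ÷ (ΔI/Ī) = (-185.9/638.05) ÷ (19790/65395) = -0.963.
η < 0 ⇒ inferior good.

-0.963 (inferior good)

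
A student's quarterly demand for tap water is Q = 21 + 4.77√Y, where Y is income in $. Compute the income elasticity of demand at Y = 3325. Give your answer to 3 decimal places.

0.465

At Y = 3325: Q = 296.052.
dQ/dY = 4.77/(2√Y) = 0.0413611 at this income.
η = (dQ/dY)·(Y/Q) = 0.0413611 × (3325/296.052) = 0.465.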